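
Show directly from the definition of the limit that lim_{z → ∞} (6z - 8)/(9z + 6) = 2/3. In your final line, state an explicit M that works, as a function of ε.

M = (4/3)/ε

Suppose ε > 0. We seek M > 0 such that z > M implies |(6z - 8)/(9z + 6) − (2/3)| < ε.
(6z - 8)/(9z + 6) − (2/3) = (9(6z - 8) − 6(9z + 6)) / (9(9z + 6)) = -108/(9(9z + 6)).
For z > 0 we have 9z + 6 > 9z, so |(6z - 8)/(9z + 6) − (2/3)| = 108/(9(9z + 6)) < 108/(9·9z) = (4/3)/z.
Thus |(6z - 8)/(9z + 6) − (2/3)| < ε whenever z > (4/3)/ε.
Take M = (4/3)/ε. If z > M then |(6z - 8)/(9z + 6) − (2/3)| < (4/3)/z < ε.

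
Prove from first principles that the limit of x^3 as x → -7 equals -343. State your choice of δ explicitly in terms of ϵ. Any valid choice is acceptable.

δ = min(1, ϵ/169)

Let ϵ > 0. We seek δ > 0 with 0 < |x + 7| < δ ⇒ |x^3 + 343| < ϵ.
Factor: x^3 + 343 = (x + 7)(x^2 - 7x + 49), so |x^3 + 343| = |x + 7|·|x^2 - 7x + 49|.
Impose δ ≤ 1 so that |x| < 8; then |x^2 - 7x + 49| ≤ 169.
Hence |x^3 + 343| ≤ 169|x + 7|, which is < ϵ once |x + 7| < ϵ/169.
Take δ = min(1, ϵ/169). If 0 < |x + 7| < δ then both bounds hold and |x^3 + 343| ≤ 169|x + 7| < 169·(ϵ/169) = ϵ.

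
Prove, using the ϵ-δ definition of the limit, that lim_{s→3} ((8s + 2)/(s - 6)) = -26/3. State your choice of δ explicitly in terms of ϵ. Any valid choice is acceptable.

Let ϵ > 0 be given. We want δ > 0 with 0 < |s − 3| < δ ⇒ |(8s + 2)/(s - 6) + 26/3| < ϵ.
Combining over a common denominator, (8s + 2)/(s - 6) + 26/3 = [(8s + 2)·(-3) − 26·(s - 6)] / [(-3)·(s - 6)] = -50(s − 3) / ((-3)(s - 6)).
So |(8s + 2)/(s - 6) + 26/3| = 50|s − 3| / (3·|s − 6|).
Require δ ≤ 3/2, so |s − 6| ≥ |-3| − |s − 3| > 3 − 3/2 = 3/2.
Hence |(8s + 2)/(s - 6) + 26/3| < 50|s − 3|/(3·(3/2)) = (100/9)|s − 3|, which is < ϵ once |s − 3| < (9/100)ϵ.
Take δ = min(3/2, (9/100)ϵ). Then 0 < |s − 3| < δ forces both bounds, so |(8s + 2)/(s - 6) + 26/3| < ϵ.

δ = min(3/2, (9/100)ϵ)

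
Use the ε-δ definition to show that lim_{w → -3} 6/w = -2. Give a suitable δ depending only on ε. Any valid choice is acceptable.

δ = min(3/2, (3/4)ε)

Let ε > 0. We seek δ > 0 such that 0 < |w + 3| < δ implies |6/w + 2| < ε.
|6/w + 2| = 6·|-3 − w|/(3·|w|) = 6|w + 3|/(3|w|).
Require δ ≤ 3/2 so that |w| > 3 − 3/2 = 3/2, hence 3|w| > 9/2.
Then |6/w + 2| < 6|w + 3|/(9/2), which is < ε when |w + 3| < (3/4)ε.
Take δ = min(3/2, (3/4)ε). Then 0 < |w + 3| < δ gives both |w + 3| < 3/2 and |w + 3| < (3/4)ε, so |6/w + 2| < ε.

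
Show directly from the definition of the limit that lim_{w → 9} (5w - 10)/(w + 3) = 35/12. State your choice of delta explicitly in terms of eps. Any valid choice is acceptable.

Let eps > 0 be given. We want delta > 0 with 0 < |w − 9| < delta ⇒ |(5w - 10)/(w + 3) − (35/12)| < eps.
Combining over a common denominator, (5w - 10)/(w + 3) − (35/12) = [(5w - 10)·12 − 35·(w + 3)] / [12·(w + 3)] = 25(w − 9) / (12(w + 3)).
So |(5w - 10)/(w + 3) − (35/12)| = 25|w − 9| / (12·|w + 3|).
Restrict delta ≤ 6. Then |w − 9| < 6 gives |w + 3| = |(w − 9) + 12| ≥ 12 − 6 = 6.
Hence |(5w - 10)/(w + 3) − (35/12)| < 25|w − 9|/(12·6) = (25/72)|w − 9|, which is < eps once |w − 9| < (72/25)eps.
Take delta = min(6, (72/25)eps). Then 0 < |w − 9| < delta forces both bounds, so |(5w - 10)/(w + 3) − (35/12)| < eps.

delta = min(6, (72/25)eps)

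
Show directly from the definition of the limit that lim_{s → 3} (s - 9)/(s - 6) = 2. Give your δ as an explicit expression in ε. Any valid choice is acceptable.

Fix ε > 0. We want δ > 0 with 0 < |s − 3| < δ ⇒ |(s - 9)/(s - 6) − 2| < ε.
Combining over a common denominator, (s - 9)/(s - 6) − 2 = [(s - 9)·(-3) − (-6)·(s - 6)] / [(-3)·(s - 6)] = 3(s − 3) / ((-3)(s - 6)).
So |(s - 9)/(s - 6) − 2| = 3|s − 3| / (3·|s − 6|).
Restrict δ ≤ 3/2. Then |s − 3| < 3/2 gives |s − 6| = |(s − 3) + (-3)| ≥ 3 − 3/2 = 3/2.
Hence |(s - 9)/(s - 6) − 2| < 3|s − 3|/(3·(3/2)) = (2/3)|s − 3|, which is < ε once |s − 3| < (3/2)ε.
Take δ = min(3/2, (3/2)ε). Then 0 < |s − 3| < δ forces both bounds, so |(s - 9)/(s - 6) − 2| < ε.

δ = min(3/2, (3/2)ε)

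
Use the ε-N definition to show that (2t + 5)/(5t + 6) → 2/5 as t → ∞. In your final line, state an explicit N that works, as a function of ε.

Let ε > 0. We seek N > 0 such that t > N implies |(2t + 5)/(5t + 6) − (2/5)| < ε.
(2t + 5)/(5t + 6) − (2/5) = (5(2t + 5) − 2(5t + 6)) / (5(5t + 6)) = 13/(5(5t + 6)).
For t > 0 we have 5t + 6 > 5t, so |(2t + 5)/(5t + 6) − (2/5)| = 13/(5(5t + 6)) < 13/(5·5t) = (13/25)/t.
Thus |(2t + 5)/(5t + 6) − (2/5)| < ε whenever t > (13/25)/ε.
Take N = (13/25)/ε. If t > N then |(2t + 5)/(5t + 6) − (2/5)| < (13/25)/t < ε.

N = (13/25)/ε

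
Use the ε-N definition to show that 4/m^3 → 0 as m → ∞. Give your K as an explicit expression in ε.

Let ε > 0 be given. For m ≥ 1, |4/m^3 − 0| = 4/m^3.
4/m^3 < ε ⇔ m^3 > 4/ε ⇔ m > (4/ε)^{1/3}.
Take K = (4/ε)^{1/3}. Then m > K implies 4/m^3 < ε.

K = (4/ε)^{1/3}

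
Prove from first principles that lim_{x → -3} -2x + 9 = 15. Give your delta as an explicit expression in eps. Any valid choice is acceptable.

delta = eps/2

Suppose eps > 0. We need delta > 0 so that 0 < |x + 3| < delta implies |(-2x + 9) − 15| < eps.
Since (-2x + 9) − 15 = -2(x + 3), we have |(-2x + 9) − 15| = 2|x + 3|.
Thus it suffices that |x + 3| < eps/2.
Choosing delta = eps/2 gives |(-2x + 9) − 15| = 2|x + 3| < eps whenever |x + 3| < delta.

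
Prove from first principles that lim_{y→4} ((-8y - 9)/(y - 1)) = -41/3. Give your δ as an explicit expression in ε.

Let ε > 0 be given. We want δ > 0 with 0 < |y − 4| < δ ⇒ |(-8y - 9)/(y - 1) + 41/3| < ε.
Combining over a common denominator, (-8y - 9)/(y - 1) + 41/3 = [(-8y - 9)·3 − (-41)·(y - 1)] / [3·(y - 1)] = 17(y − 4) / (3(y - 1)).
So |(-8y - 9)/(y - 1) + 41/3| = 17|y − 4| / (3·|y − 1|).
Restrict δ ≤ 3/2. Then |y − 4| < 3/2 gives |y − 1| = |(y − 4) + 3| ≥ 3 − 3/2 = 3/2.
Hence |(-8y - 9)/(y - 1) + 41/3| < 17|y − 4|/(3·(3/2)) = (34/9)|y − 4|, which is < ε once |y − 4| < (9/34)ε.
Take δ = min(3/2, (9/34)ε). Then 0 < |y − 4| < δ forces both bounds, so |(-8y - 9)/(y - 1) + 41/3| < ε.

δ = min(3/2, (9/34)ε)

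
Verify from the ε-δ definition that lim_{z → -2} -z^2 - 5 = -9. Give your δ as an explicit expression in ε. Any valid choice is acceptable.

Let ε > 0. We want δ > 0 such that 0 < |z + 2| < δ implies |(-z^2 - 5) + 9| < ε.
(-z^2 - 5) + 9 = -z^2 + 4 = (z + 2)(-z + 2).
So |(-z^2 - 5) + 9| = |z + 2|·|-z + 2|.
Require δ ≤ 2. Then |z + 2| < 2 gives |z| < 4, and by the triangle inequality |-z + 2| ≤ 4 + 2 = 6.
Hence |(-z^2 - 5) + 9| ≤ 6|z + 2| < ε provided |z + 2| < ε/6.
Take δ = min(2, ε/6). Then 0 < |z + 2| < δ gives both |z + 2| < 2 and |z + 2| < ε/6, so |(-z^2 - 5) + 9| < ε.

δ = min(2, ε/6)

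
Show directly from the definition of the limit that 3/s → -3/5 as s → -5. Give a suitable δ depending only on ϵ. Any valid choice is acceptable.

Let ϵ > 0. We seek δ > 0 such that 0 < |s + 5| < δ implies |3/s + 3/5| < ϵ.
|3/s + 3/5| = 3·|-5 − s|/(5·|s|) = 3|s + 5|/(5|s|).
Require δ ≤ 5/2 so that |s| > 5 − 5/2 = 5/2, hence 5|s| > 25/2.
Then |3/s + 3/5| < 3|s + 5|/(25/2), which is < ϵ when |s + 5| < (25/6)ϵ.
Take δ = min(5/2, (25/6)ϵ). Then 0 < |s + 5| < δ gives both |s + 5| < 5/2 and |s + 5| < (25/6)ϵ, so |3/s + 3/5| < ϵ.

δ = min(5/2, (25/6)ϵ)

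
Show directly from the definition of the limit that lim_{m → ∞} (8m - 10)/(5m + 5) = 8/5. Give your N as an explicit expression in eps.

Suppose eps > 0. For m ≥ 1, |(8m - 10)/(5m + 5) − (8/5)| = |-90|/(5(5m + 5)) = 90/(5(5m + 5)).
Since 5m + 5 ≥ 5m for m ≥ 1, this is ≤ 90/(5·5m) = (18/5)/m.
So |(8m - 10)/(5m + 5) − (8/5)| < eps whenever m > (18/5)/eps.
Take N = (18/5)/eps. If m > N then |(8m - 10)/(5m + 5) − (8/5)| ≤ (18/5)/m < eps.

N = (18/5)/eps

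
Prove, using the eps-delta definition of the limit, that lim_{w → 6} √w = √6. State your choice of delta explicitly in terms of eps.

delta = min(6, √6·eps)

Fix eps > 0. We want delta > 0 such that 0 < |w − 6| < delta implies |√w − √6| < eps.
Rationalise: √w − √6 = (w − 6)/(√w + √6), so |√w − √6| = |w − 6|/(√w + √6).
Restrict delta ≤ 6 so that |w − 6| < 6 forces w > 0, and then √w + √6 > √6.
Hence |√w − √6| < |w − 6|/√6, which is < eps once |w − 6| < √6·eps.
Take delta = min(6, √6·eps). If 0 < |w − 6| < delta then w > 0 and |√w − √6| < |w − 6|/√6 < eps.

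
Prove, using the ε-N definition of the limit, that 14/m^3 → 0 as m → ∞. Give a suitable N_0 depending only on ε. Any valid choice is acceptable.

Let ε > 0. For m ≥ 1, |14/m^3 − 0| = 14/m^3.
14/m^3 < ε ⇔ m^3 > 14/ε ⇔ m > (14/ε)^{1/3}.
Take N_0 = (14/ε)^{1/3}. Then m > N_0 implies 14/m^3 < ε.

N_0 = (14/ε)^{1/3}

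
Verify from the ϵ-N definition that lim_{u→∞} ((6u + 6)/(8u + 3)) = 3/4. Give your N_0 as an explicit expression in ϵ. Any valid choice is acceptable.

N_0 = (15/32)/ϵ

Let ϵ > 0 be given. We seek N_0 > 0 such that u > N_0 implies |(6u + 6)/(8u + 3) − (3/4)| < ϵ.
(6u + 6)/(8u + 3) − (3/4) = (8(6u + 6) − 6(8u + 3)) / (8(8u + 3)) = 30/(8(8u + 3)).
For u > 0 we have 8u + 3 > 8u, so |(6u + 6)/(8u + 3) − (3/4)| = 30/(8(8u + 3)) < 30/(8·8u) = (15/32)/u.
Thus |(6u + 6)/(8u + 3) − (3/4)| < ϵ whenever u > (15/32)/ϵ.
Take N_0 = (15/32)/ϵ. If u > N_0 then |(6u + 6)/(8u + 3) − (3/4)| < (15/32)/u < ϵ.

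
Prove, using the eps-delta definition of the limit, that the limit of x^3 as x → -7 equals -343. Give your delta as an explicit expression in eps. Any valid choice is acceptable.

delta = min(1, eps/169)

Fix eps > 0. We seek delta > 0 with 0 < |x + 7| < delta ⇒ |x^3 + 343| < eps.
Factor: x^3 + 343 = (x + 7)(x^2 - 7x + 49), so |x^3 + 343| = |x + 7|·|x^2 - 7x + 49|.
Impose delta ≤ 1 so that |x| < 8; then |x^2 - 7x + 49| ≤ 169.
Hence |x^3 + 343| ≤ 169|x + 7|, which is < eps once |x + 7| < eps/169.
Take delta = min(1, eps/169). If 0 < |x + 7| < delta then both bounds hold and |x^3 + 343| ≤ 169|x + 7| < 169·(eps/169) = eps.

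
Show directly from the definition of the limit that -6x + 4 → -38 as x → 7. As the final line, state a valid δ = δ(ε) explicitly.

δ = ε/6

Fix ε > 0. We need δ > 0 so that 0 < |x − 7| < δ implies |(-6x + 4) + 38| < ε.
Since (-6x + 4) + 38 = -6(x − 7), we have |(-6x + 4) + 38| = 6|x − 7|.
So 6|x − 7| < ε exactly when |x − 7| < ε/6.
Take δ = ε/6. If 0 < |x − 7| < δ then |(-6x + 4) + 38| = 6|x − 7| < 6·(ε/6) = ε.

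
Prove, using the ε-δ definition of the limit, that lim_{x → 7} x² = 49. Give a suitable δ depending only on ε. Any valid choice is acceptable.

δ = min(1, ε/15)

Fix ε > 0. We seek δ > 0 with 0 < |x − 7| < δ ⇒ |x² − 49| < ε.
Factor: x² − 49 = (x − 7)(x + 7), so |x² − 49| = |x − 7|·|x + 7|.
Impose δ ≤ 1 so that |x| < 8; then |x + 7| ≤ 15.
Hence |x² − 49| ≤ 15|x − 7|, which is < ε once |x − 7| < ε/15.
Take δ = min(1, ε/15). If 0 < |x − 7| < δ then both bounds hold and |x² − 49| ≤ 15|x − 7| < 15·(ε/15) = ε.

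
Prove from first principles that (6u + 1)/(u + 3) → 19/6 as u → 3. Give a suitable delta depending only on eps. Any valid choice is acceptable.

delta = min(3, (18/17)eps)

Fix eps > 0. We want delta > 0 with 0 < |u − 3| < delta ⇒ |(6u + 1)/(u + 3) − (19/6)| < eps.
Combining over a common denominator, (6u + 1)/(u + 3) − (19/6) = [(6u + 1)·6 − 19·(u + 3)] / [6·(u + 3)] = 17(u − 3) / (6(u + 3)).
So |(6u + 1)/(u + 3) − (19/6)| = 17|u − 3| / (6·|u + 3|).
Restrict delta ≤ 3. Then |u − 3| < 3 gives |u + 3| = |(u − 3) + 6| ≥ 6 − 3 = 3.
Hence |(6u + 1)/(u + 3) − (19/6)| < 17|u − 3|/(6·3) = (17/18)|u − 3|, which is < eps once |u − 3| < (18/17)eps.
Take delta = min(3, (18/17)eps). Then 0 < |u − 3| < delta forces both bounds, so |(6u + 1)/(u + 3) − (19/6)| < eps.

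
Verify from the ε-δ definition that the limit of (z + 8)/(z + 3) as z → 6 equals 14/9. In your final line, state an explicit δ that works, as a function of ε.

Let ε > 0. We want δ > 0 with 0 < |z − 6| < δ ⇒ |(z + 8)/(z + 3) − (14/9)| < ε.
Combining over a common denominator, (z + 8)/(z + 3) − (14/9) = [(z + 8)·9 − 14·(z + 3)] / [9·(z + 3)] = -5(z − 6) / (9(z + 3)).
So |(z + 8)/(z + 3) − (14/9)| = 5|z − 6| / (9·|z + 3|).
Restrict δ ≤ 9/2. Then |z − 6| < 9/2 gives |z + 3| = |(z − 6) + 9| ≥ 9 − 9/2 = 9/2.
Hence |(z + 8)/(z + 3) − (14/9)| < 5|z − 6|/(9·(9/2)) = (10/81)|z − 6|, which is < ε once |z − 6| < (81/10)ε.
Take δ = min(9/2, (81/10)ε). Then 0 < |z − 6| < δ forces both bounds, so |(z + 8)/(z + 3) − (14/9)| < ε.

δ = min(9/2, (81/10)ε)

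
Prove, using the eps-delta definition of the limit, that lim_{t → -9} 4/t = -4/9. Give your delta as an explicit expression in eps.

delta = min(9/2, (81/8)eps)

Let eps > 0. We seek delta > 0 such that 0 < |t + 9| < delta implies |4/t + 4/9| < eps.
|4/t + 4/9| = 4·|-9 − t|/(9·|t|) = 4|t + 9|/(9|t|).
Restrict delta ≤ 9/2. Then |t + 9| < 9/2 gives |t| > 9/2, so 9|t| > 81/2.
Then |4/t + 4/9| < 4|t + 9|/(81/2), which is < eps when |t + 9| < (81/8)eps.
Take delta = min(9/2, (81/8)eps). Then 0 < |t + 9| < delta gives both |t + 9| < 9/2 and |t + 9| < (81/8)eps, so |4/t + 4/9| < eps.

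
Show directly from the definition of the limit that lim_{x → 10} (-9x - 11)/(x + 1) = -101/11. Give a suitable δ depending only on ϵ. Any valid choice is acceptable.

δ = min(11/2, (121/4)ϵ)

Suppose ϵ > 0. We want δ > 0 with 0 < |x − 10| < δ ⇒ |(-9x - 11)/(x + 1) + 101/11| < ϵ.
Combining over a common denominator, (-9x - 11)/(x + 1) + 101/11 = [(-9x - 11)·11 − (-101)·(x + 1)] / [11·(x + 1)] = 2(x − 10) / (11(x + 1)).
So |(-9x - 11)/(x + 1) + 101/11| = 2|x − 10| / (11·|x + 1|).
Require δ ≤ 11/2, so |x + 1| ≥ |11| − |x − 10| > 11 − 11/2 = 11/2.
Hence |(-9x - 11)/(x + 1) + 101/11| < 2|x − 10|/(11·(11/2)) = (4/121)|x − 10|, which is < ϵ once |x − 10| < (121/4)ϵ.
Take δ = min(11/2, (121/4)ϵ). Then 0 < |x − 10| < δ forces both bounds, so |(-9x - 11)/(x + 1) + 101/11| < ϵ.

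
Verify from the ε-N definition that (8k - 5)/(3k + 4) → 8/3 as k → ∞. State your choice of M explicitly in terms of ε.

M = (47/9)/ε

Let ε > 0. For k ≥ 1, |(8k - 5)/(3k + 4) − (8/3)| = |-47|/(3(3k + 4)) = 47/(3(3k + 4)).
Since 3k + 4 ≥ 3k for k ≥ 1, this is ≤ 47/(3·3k) = (47/9)/k.
So |(8k - 5)/(3k + 4) − (8/3)| < ε whenever k > (47/9)/ε.
Take M = (47/9)/ε. If k > M then |(8k - 5)/(3k + 4) − (8/3)| ≤ (47/9)/k < ε.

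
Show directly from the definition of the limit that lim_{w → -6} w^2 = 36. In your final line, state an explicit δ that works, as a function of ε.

Let ε > 0. We seek δ > 0 with 0 < |w + 6| < δ ⇒ |w^2 − 36| < ε.
Factor: w^2 − 36 = (w + 6)(w - 6), so |w^2 − 36| = |w + 6|·|w - 6|.
Impose δ ≤ 2 so that |w| < 8; then |w - 6| ≤ 14.
Hence |w^2 − 36| ≤ 14|w + 6|, which is < ε once |w + 6| < ε/14.
Take δ = min(2, ε/14). If 0 < |w + 6| < δ then both bounds hold and |w^2 − 36| ≤ 14|w + 6| < 14·(ε/14) = ε.

δ = min(2, ε/14)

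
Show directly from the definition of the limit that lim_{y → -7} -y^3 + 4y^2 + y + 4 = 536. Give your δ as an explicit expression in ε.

δ = min(2, ε/256)

Let ε > 0 be given. We want δ > 0 such that 0 < |y + 7| < δ implies |(-y^3 + 4y^2 + y + 4) − 536| < ε.
(-y^3 + 4y^2 + y + 4) − 536 = -y^3 + 4y^2 + y - 532 = (y + 7)(-y^2 + 11y - 76).
So |(-y^3 + 4y^2 + y + 4) − 536| = |y + 7|·|-y^2 + 11y - 76|.
Require δ ≤ 2. Then |y + 7| < 2 gives |y| < 9, and by the triangle inequality |-y^2 + 11y - 76| ≤ 9^2 + 11·9 + 76 = 256.
Hence |(-y^3 + 4y^2 + y + 4) − 536| ≤ 256|y + 7| < ε provided |y + 7| < ε/256.
Choosing δ = min(2, ε/256) ensures both conditions, hence |(-y^3 + 4y^2 + y + 4) − 536| < ε.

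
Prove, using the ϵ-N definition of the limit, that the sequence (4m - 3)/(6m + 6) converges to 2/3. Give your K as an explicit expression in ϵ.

Let ϵ > 0 be given. For m ≥ 1, |(4m - 3)/(6m + 6) − (2/3)| = |-42|/(6(6m + 6)) = 42/(6(6m + 6)).
Since 6m + 6 ≥ 6m for m ≥ 1, this is ≤ 42/(6·6m) = (7/6)/m.
So |(4m - 3)/(6m + 6) − (2/3)| < ϵ whenever m > (7/6)/ϵ.
Take K = (7/6)/ϵ. If m > K then |(4m - 3)/(6m + 6) − (2/3)| ≤ (7/6)/m < ϵ.

K = (7/6)/ϵ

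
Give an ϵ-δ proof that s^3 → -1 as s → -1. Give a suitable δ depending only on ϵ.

δ = min(1, ϵ/7)

Let ϵ > 0 be given. We seek δ > 0 with 0 < |s + 1| < δ ⇒ |s^3 + 1| < ϵ.
Factor: s^3 + 1 = (s + 1)(s^2 - s + 1), so |s^3 + 1| = |s + 1|·|s^2 - s + 1|.
Impose δ ≤ 1 so that |s| < 2; then |s^2 - s + 1| ≤ 7.
Hence |s^3 + 1| ≤ 7|s + 1|, which is < ϵ once |s + 1| < ϵ/7.
Take δ = min(1, ϵ/7). If 0 < |s + 1| < δ then both bounds hold and |s^3 + 1| ≤ 7|s + 1| < 7·(ϵ/7) = ϵ.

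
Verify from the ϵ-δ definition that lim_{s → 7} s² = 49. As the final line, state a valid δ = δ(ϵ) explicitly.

δ = min(1, ϵ/15)

Fix ϵ > 0. We seek δ > 0 with 0 < |s − 7| < δ ⇒ |s² − 49| < ϵ.
Factor: s² − 49 = (s − 7)(s + 7), so |s² − 49| = |s − 7|·|s + 7|.
Restrict δ ≤ 1. Then |s − 7| < 1 gives |s| < 8, so by the triangle inequality |s + 7| ≤ 8 + 7 = 15.
Hence |s² − 49| ≤ 15|s − 7|, which is < ϵ once |s − 7| < ϵ/15.
Take δ = min(1, ϵ/15). If 0 < |s − 7| < δ then both bounds hold and |s² − 49| ≤ 15|s − 7| < 15·(ϵ/15) = ϵ.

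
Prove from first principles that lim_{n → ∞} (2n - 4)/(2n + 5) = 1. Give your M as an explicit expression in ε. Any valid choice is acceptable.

Fix ε > 0. For n ≥ 1, |(2n - 4)/(2n + 5) − 1| = |-18|/(2(2n + 5)) = 18/(2(2n + 5)).
Since 2n + 5 ≥ 2n for n ≥ 1, this is ≤ 18/(2·2n) = (9/2)/n.
So |(2n - 4)/(2n + 5) − 1| < ε whenever n > (9/2)/ε.
Take M = (9/2)/ε. If n > M then |(2n - 4)/(2n + 5) − 1| ≤ (9/2)/n < ε.

M = (9/2)/ε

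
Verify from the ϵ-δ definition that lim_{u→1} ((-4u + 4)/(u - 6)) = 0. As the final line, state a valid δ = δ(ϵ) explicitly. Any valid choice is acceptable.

Let ϵ > 0. We want δ > 0 with 0 < |u − 1| < δ ⇒ |(-4u + 4)/(u - 6) − 0| < ϵ.
Combining over a common denominator, (-4u + 4)/(u - 6) − 0 = [(-4u + 4)·(-5) − 0·(u - 6)] / [(-5)·(u - 6)] = 20(u − 1) / ((-5)(u - 6)).
So |(-4u + 4)/(u - 6) − 0| = 20|u − 1| / (5·|u − 6|).
Restrict δ ≤ 5/2. Then |u − 1| < 5/2 gives |u − 6| = |(u − 1) + (-5)| ≥ 5 − 5/2 = 5/2.
Hence |(-4u + 4)/(u - 6) − 0| < 20|u − 1|/(5·(5/2)) = (8/5)|u − 1|, which is < ϵ once |u − 1| < (5/8)ϵ.
Take δ = min(5/2, (5/8)ϵ). Then 0 < |u − 1| < δ forces both bounds, so |(-4u + 4)/(u - 6) − 0| < ϵ.

δ = min(5/2, (5/8)ϵ)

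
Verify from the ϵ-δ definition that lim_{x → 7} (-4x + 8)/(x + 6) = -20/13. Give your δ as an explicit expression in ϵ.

δ = min(13/2, (169/64)ϵ)

Fix ϵ > 0. We want δ > 0 with 0 < |x − 7| < δ ⇒ |(-4x + 8)/(x + 6) + 20/13| < ϵ.
Combining over a common denominator, (-4x + 8)/(x + 6) + 20/13 = [(-4x + 8)·13 − (-20)·(x + 6)] / [13·(x + 6)] = -32(x − 7) / (13(x + 6)).
So |(-4x + 8)/(x + 6) + 20/13| = 32|x − 7| / (13·|x + 6|).
Restrict δ ≤ 13/2. Then |x − 7| < 13/2 gives |x + 6| = |(x − 7) + 13| ≥ 13 − 13/2 = 13/2.
Hence |(-4x + 8)/(x + 6) + 20/13| < 32|x − 7|/(13·(13/2)) = (64/169)|x − 7|, which is < ϵ once |x − 7| < (169/64)ϵ.
Take δ = min(13/2, (169/64)ϵ). Then 0 < |x − 7| < δ forces both bounds, so |(-4x + 8)/(x + 6) + 20/13| < ϵ.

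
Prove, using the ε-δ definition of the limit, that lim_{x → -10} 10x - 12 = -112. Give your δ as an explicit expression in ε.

Suppose ε > 0. We need δ > 0 so that 0 < |x + 10| < δ implies |(10x - 12) + 112| < ε.
Since (10x - 12) + 112 = 10(x + 10), we have |(10x - 12) + 112| = 10|x + 10|.
Thus it suffices that |x + 10| < ε/10.
Choosing δ = ε/10 gives |(10x - 12) + 112| = 10|x + 10| < ε whenever |x + 10| < δ.

δ = ε/10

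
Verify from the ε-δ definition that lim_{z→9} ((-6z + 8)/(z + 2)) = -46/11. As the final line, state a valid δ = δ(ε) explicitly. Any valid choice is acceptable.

δ = min(11/2, (121/40)ε)

Let ε > 0 be given. We want δ > 0 with 0 < |z − 9| < δ ⇒ |(-6z + 8)/(z + 2) + 46/11| < ε.
Combining over a common denominator, (-6z + 8)/(z + 2) + 46/11 = [(-6z + 8)·11 − (-46)·(z + 2)] / [11·(z + 2)] = -20(z − 9) / (11(z + 2)).
So |(-6z + 8)/(z + 2) + 46/11| = 20|z − 9| / (11·|z + 2|).
Restrict δ ≤ 11/2. Then |z − 9| < 11/2 gives |z + 2| = |(z − 9) + 11| ≥ 11 − 11/2 = 11/2.
Hence |(-6z + 8)/(z + 2) + 46/11| < 20|z − 9|/(11·(11/2)) = (40/121)|z − 9|, which is < ε once |z − 9| < (121/40)ε.
Take δ = min(11/2, (121/40)ε). Then 0 < |z − 9| < δ forces both bounds, so |(-6z + 8)/(z + 2) + 46/11| < ε.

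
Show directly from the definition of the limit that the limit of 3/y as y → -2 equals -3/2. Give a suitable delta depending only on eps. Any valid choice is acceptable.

delta = min(1, (2/3)eps)

Suppose eps > 0. We seek delta > 0 such that 0 < |y + 2| < delta implies |3/y + 3/2| < eps.
|3/y + 3/2| = 3·|-2 − y|/(2·|y|) = 3|y + 2|/(2|y|).
Require delta ≤ 1 so that |y| > 2 − 1 = 1, hence 2|y| > 2.
Then |3/y + 3/2| < 3|y + 2|/2, which is < eps when |y + 2| < (2/3)eps.
Take delta = min(1, (2/3)eps). Then 0 < |y + 2| < delta gives both |y + 2| < 1 and |y + 2| < (2/3)eps, so |3/y + 3/2| < eps.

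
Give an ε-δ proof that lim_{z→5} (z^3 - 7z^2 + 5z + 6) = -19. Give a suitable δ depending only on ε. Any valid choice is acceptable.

Let ε > 0. We want δ > 0 such that 0 < |z − 5| < δ implies |(z^3 - 7z^2 + 5z + 6) + 19| < ε.
(z^3 - 7z^2 + 5z + 6) + 19 = z^3 - 7z^2 + 5z + 25 = (z − 5)(z^2 - 2z - 5).
So |(z^3 - 7z^2 + 5z + 6) + 19| = |z − 5|·|z^2 - 2z - 5|.
Assume first that |z − 5| < 1, so |z| < 6. Then |z^2 - 2z - 5| ≤ 6^2 + 2·6 + 5 = 53.
Hence |(z^3 - 7z^2 + 5z + 6) + 19| ≤ 53|z − 5| < ε provided |z − 5| < ε/53.
Choosing δ = min(1, ε/53) ensures both conditions, hence |(z^3 - 7z^2 + 5z + 6) + 19| < ε.

δ = min(1, ε/53)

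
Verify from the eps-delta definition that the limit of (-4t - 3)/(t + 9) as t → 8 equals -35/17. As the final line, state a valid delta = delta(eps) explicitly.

Let eps > 0. We want delta > 0 with 0 < |t − 8| < delta ⇒ |(-4t - 3)/(t + 9) + 35/17| < eps.
Combining over a common denominator, (-4t - 3)/(t + 9) + 35/17 = [(-4t - 3)·17 − (-35)·(t + 9)] / [17·(t + 9)] = -33(t − 8) / (17(t + 9)).
So |(-4t - 3)/(t + 9) + 35/17| = 33|t − 8| / (17·|t + 9|).
Require delta ≤ 17/2, so |t + 9| ≥ |17| − |t − 8| > 17 − 17/2 = 17/2.
Hence |(-4t - 3)/(t + 9) + 35/17| < 33|t − 8|/(17·(17/2)) = (66/289)|t − 8|, which is < eps once |t − 8| < (289/66)eps.
Take delta = min(17/2, (289/66)eps). Then 0 < |t − 8| < delta forces both bounds, so |(-4t - 3)/(t + 9) + 35/17| < eps.

delta = min(17/2, (289/66)eps)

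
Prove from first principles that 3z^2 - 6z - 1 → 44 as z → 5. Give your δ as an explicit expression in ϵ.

δ = min(1, ϵ/27)

Let ϵ > 0 be given. We want δ > 0 such that 0 < |z − 5| < δ implies |(3z^2 - 6z - 1) − 44| < ϵ.
(3z^2 - 6z - 1) − 44 = 3z^2 - 6z - 45 = (z − 5)(3z + 9).
So |(3z^2 - 6z - 1) − 44| = |z − 5|·|3z + 9|.
Assume first that |z − 5| < 1, so |z| < 6. Then |3z + 9| ≤ 3·6 + 9 = 27.
Hence |(3z^2 - 6z - 1) − 44| ≤ 27|z − 5| < ϵ provided |z − 5| < ϵ/27.
Take δ = min(1, ϵ/27). Then 0 < |z − 5| < δ gives both |z − 5| < 1 and |z − 5| < ϵ/27, so |(3z^2 - 6z - 1) − 44| < ϵ.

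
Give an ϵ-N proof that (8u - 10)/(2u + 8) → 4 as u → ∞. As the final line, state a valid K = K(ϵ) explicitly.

K = 21/ϵ

Suppose ϵ > 0. We seek K > 0 such that u > K implies |(8u - 10)/(2u + 8) − 4| < ϵ.
(8u - 10)/(2u + 8) − 4 = (2(8u - 10) − 8(2u + 8)) / (2(2u + 8)) = -84/(2(2u + 8)).
For u > 0 we have 2u + 8 > 2u, so |(8u - 10)/(2u + 8) − 4| = 84/(2(2u + 8)) < 84/(2·2u) = 21/u.
Thus |(8u - 10)/(2u + 8) − 4| < ϵ whenever u > 21/ϵ.
Take K = 21/ϵ. If u > K then |(8u - 10)/(2u + 8) − 4| < 21/u < ϵ.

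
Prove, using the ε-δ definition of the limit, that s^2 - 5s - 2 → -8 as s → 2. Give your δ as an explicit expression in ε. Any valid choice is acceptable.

Fix ε > 0. We want δ > 0 such that 0 < |s − 2| < δ implies |(s^2 - 5s - 2) + 8| < ε.
(s^2 - 5s - 2) + 8 = s^2 - 5s + 6 = (s − 2)(s - 3).
So |(s^2 - 5s - 2) + 8| = |s − 2|·|s - 3|.
Require δ ≤ 1. Then |s − 2| < 1 gives |s| < 3, and by the triangle inequality |s - 3| ≤ 3 + 3 = 6.
Hence |(s^2 - 5s - 2) + 8| ≤ 6|s − 2| < ε provided |s − 2| < ε/6.
Choosing δ = min(1, ε/6) ensures both conditions, hence |(s^2 - 5s - 2) + 8| < ε.

δ = min(1, ε/6)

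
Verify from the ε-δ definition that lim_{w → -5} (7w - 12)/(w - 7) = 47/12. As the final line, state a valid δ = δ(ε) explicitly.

δ = min(6, (72/37)ε)

Let ε > 0. We want δ > 0 with 0 < |w + 5| < δ ⇒ |(7w - 12)/(w - 7) − (47/12)| < ε.
Combining over a common denominator, (7w - 12)/(w - 7) − (47/12) = [(7w - 12)·(-12) − (-47)·(w - 7)] / [(-12)·(w - 7)] = -37(w + 5) / ((-12)(w - 7)).
So |(7w - 12)/(w - 7) − (47/12)| = 37|w + 5| / (12·|w − 7|).
Restrict δ ≤ 6. Then |w + 5| < 6 gives |w − 7| = |(w + 5) + (-12)| ≥ 12 − 6 = 6.
Hence |(7w - 12)/(w - 7) − (47/12)| < 37|w + 5|/(12·6) = (37/72)|w + 5|, which is < ε once |w + 5| < (72/37)ε.
Take δ = min(6, (72/37)ε). Then 0 < |w + 5| < δ forces both bounds, so |(7w - 12)/(w - 7) − (47/12)| < ε.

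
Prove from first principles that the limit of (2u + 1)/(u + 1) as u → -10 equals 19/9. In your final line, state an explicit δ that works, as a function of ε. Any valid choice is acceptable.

δ = min(9/2, (81/2)ε)

Let ε > 0. We want δ > 0 with 0 < |u + 10| < δ ⇒ |(2u + 1)/(u + 1) − (19/9)| < ε.
Combining over a common denominator, (2u + 1)/(u + 1) − (19/9) = [(2u + 1)·(-9) − (-19)·(u + 1)] / [(-9)·(u + 1)] = 1(u + 10) / ((-9)(u + 1)).
So |(2u + 1)/(u + 1) − (19/9)| = |u + 10| / (9·|u + 1|).
Restrict δ ≤ 9/2. Then |u + 10| < 9/2 gives |u + 1| = |(u + 10) + (-9)| ≥ 9 − 9/2 = 9/2.
Hence |(2u + 1)/(u + 1) − (19/9)| < |u + 10|/(9·(9/2)) = (2/81)|u + 10|, which is < ε once |u + 10| < (81/2)ε.
Take δ = min(9/2, (81/2)ε). Then 0 < |u + 10| < δ forces both bounds, so |(2u + 1)/(u + 1) − (19/9)| < ε.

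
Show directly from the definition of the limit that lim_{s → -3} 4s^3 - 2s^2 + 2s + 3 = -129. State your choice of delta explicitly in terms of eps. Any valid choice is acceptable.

Suppose eps > 0. We want delta > 0 such that 0 < |s + 3| < delta implies |(4s^3 - 2s^2 + 2s + 3) + 129| < eps.
(4s^3 - 2s^2 + 2s + 3) + 129 = 4s^3 - 2s^2 + 2s + 132 = (s + 3)(4s^2 - 14s + 44).
So |(4s^3 - 2s^2 + 2s + 3) + 129| = |s + 3|·|4s^2 - 14s + 44|.
Require delta ≤ 1. Then |s + 3| < 1 gives |s| < 4, and by the triangle inequality |4s^2 - 14s + 44| ≤ 4·4^2 + 14·4 + 44 = 164.
Hence |(4s^3 - 2s^2 + 2s + 3) + 129| ≤ 164|s + 3| < eps provided |s + 3| < eps/164.
Take delta = min(1, eps/164). Then 0 < |s + 3| < delta gives both |s + 3| < 1 and |s + 3| < eps/164, so |(4s^3 - 2s^2 + 2s + 3) + 129| < eps.

delta = min(1, eps/164)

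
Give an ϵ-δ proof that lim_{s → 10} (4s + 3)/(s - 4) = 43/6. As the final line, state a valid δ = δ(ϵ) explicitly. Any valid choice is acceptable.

δ = min(3, (18/19)ϵ)

Let ϵ > 0. We want δ > 0 with 0 < |s − 10| < δ ⇒ |(4s + 3)/(s - 4) − (43/6)| < ϵ.
Combining over a common denominator, (4s + 3)/(s - 4) − (43/6) = [(4s + 3)·6 − 43·(s - 4)] / [6·(s - 4)] = -19(s − 10) / (6(s - 4)).
So |(4s + 3)/(s - 4) − (43/6)| = 19|s − 10| / (6·|s − 4|).
Restrict δ ≤ 3. Then |s − 10| < 3 gives |s − 4| = |(s − 10) + 6| ≥ 6 − 3 = 3.
Hence |(4s + 3)/(s - 4) − (43/6)| < 19|s − 10|/(6·3) = (19/18)|s − 10|, which is < ϵ once |s − 10| < (18/19)ϵ.
Take δ = min(3, (18/19)ϵ). Then 0 < |s − 10| < δ forces both bounds, so |(4s + 3)/(s - 4) − (43/6)| < ϵ.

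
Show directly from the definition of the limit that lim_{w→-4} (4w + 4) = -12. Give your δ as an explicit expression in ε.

δ = ε/4

Let ε > 0. We need δ > 0 so that 0 < |w + 4| < δ implies |(4w + 4) + 12| < ε.
Since (4w + 4) + 12 = 4(w + 4), we have |(4w + 4) + 12| = 4|w + 4|.
Thus it suffices that |w + 4| < ε/4.
Take δ = ε/4. If 0 < |w + 4| < δ then |(4w + 4) + 12| = 4|w + 4| < 4·(ε/4) = ε.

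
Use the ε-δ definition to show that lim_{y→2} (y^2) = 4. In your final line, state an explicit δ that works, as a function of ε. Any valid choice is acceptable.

δ = min(2, ε/6)

Suppose ε > 0. We seek δ > 0 with 0 < |y − 2| < δ ⇒ |y^2 − 4| < ε.
Factor: y^2 − 4 = (y − 2)(y + 2), so |y^2 − 4| = |y − 2|·|y + 2|.
Impose δ ≤ 2 so that |y| < 4; then |y + 2| ≤ 6.
Hence |y^2 − 4| ≤ 6|y − 2|, which is < ε once |y − 2| < ε/6.
Take δ = min(2, ε/6). If 0 < |y − 2| < δ then both bounds hold and |y^2 − 4| ≤ 6|y − 2| < 6·(ε/6) = ε.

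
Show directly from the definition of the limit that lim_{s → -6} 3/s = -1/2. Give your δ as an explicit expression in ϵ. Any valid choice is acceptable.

δ = min(3, 6ϵ)

Let ϵ > 0 be given. We seek δ > 0 such that 0 < |s + 6| < δ implies |3/s + 1/2| < ϵ.
|3/s + 1/2| = 3·|-6 − s|/(6·|s|) = 3|s + 6|/(6|s|).
Require δ ≤ 3 so that |s| > 6 − 3 = 3, hence 6|s| > 18.
Then |3/s + 1/2| < 3|s + 6|/18, which is < ϵ when |s + 6| < 6ϵ.
Take δ = min(3, 6ϵ). Then 0 < |s + 6| < δ gives both |s + 6| < 3 and |s + 6| < 6ϵ, so |3/s + 1/2| < ϵ.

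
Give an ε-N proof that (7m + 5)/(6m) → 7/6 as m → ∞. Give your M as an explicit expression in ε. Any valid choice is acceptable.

M = (5/6)/ε

Let ε > 0. For m ≥ 1, |(7m + 5)/(6m) − (7/6)| = |30|/(6(6m)) = 30/(6(6m)).
Since 6m ≥ 6m for m ≥ 1, this is ≤ 30/(6·6m) = (5/6)/m.
So |(7m + 5)/(6m) − (7/6)| < ε whenever m > (5/6)/ε.
Take M = (5/6)/ε. If m > M then |(7m + 5)/(6m) − (7/6)| ≤ (5/6)/m < ε.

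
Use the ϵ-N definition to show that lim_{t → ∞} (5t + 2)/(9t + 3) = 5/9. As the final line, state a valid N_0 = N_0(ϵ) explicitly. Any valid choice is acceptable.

N_0 = (1/27)/ϵ

Fix ϵ > 0. We seek N_0 > 0 such that t > N_0 implies |(5t + 2)/(9t + 3) − (5/9)| < ϵ.
(5t + 2)/(9t + 3) − (5/9) = (9(5t + 2) − 5(9t + 3)) / (9(9t + 3)) = 3/(9(9t + 3)).
For t > 0 we have 9t + 3 > 9t, so |(5t + 2)/(9t + 3) − (5/9)| = 3/(9(9t + 3)) < 3/(9·9t) = (1/27)/t.
Thus |(5t + 2)/(9t + 3) − (5/9)| < ϵ whenever t > (1/27)/ϵ.
Take N_0 = (1/27)/ϵ. If t > N_0 then |(5t + 2)/(9t + 3) − (5/9)| < (1/27)/t < ϵ.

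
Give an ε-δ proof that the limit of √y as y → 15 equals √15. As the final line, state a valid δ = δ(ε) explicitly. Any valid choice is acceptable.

δ = min(15, √15·ε)

Fix ε > 0. We want δ > 0 such that 0 < |y − 15| < δ implies |√y − √15| < ε.
Multiplying by the conjugate, |√y − √15| = |y − 15|/(√y + √15).
Restrict δ ≤ 15 so that |y − 15| < 15 forces y > 0, and then √y + √15 > √15.
Hence |√y − √15| < |y − 15|/√15, which is < ε once |y − 15| < √15·ε.
Take δ = min(15, √15·ε). If 0 < |y − 15| < δ then y > 0 and |√y − √15| < |y − 15|/√15 < ε.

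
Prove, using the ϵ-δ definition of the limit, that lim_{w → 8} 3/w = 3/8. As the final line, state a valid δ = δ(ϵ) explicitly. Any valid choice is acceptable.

δ = min(4, (32/3)ϵ)

Fix ϵ > 0. We seek δ > 0 such that 0 < |w − 8| < δ implies |3/w − (3/8)| < ϵ.
|3/w − (3/8)| = 3·|8 − w|/(8·|w|) = 3|w − 8|/(8|w|).
Require δ ≤ 4 so that |w| > 8 − 4 = 4, hence 8|w| > 32.
Then |3/w − (3/8)| < 3|w − 8|/32, which is < ϵ when |w − 8| < (32/3)ϵ.
Take δ = min(4, (32/3)ϵ). Then 0 < |w − 8| < δ gives both |w − 8| < 4 and |w − 8| < (32/3)ϵ, so |3/w − (3/8)| < ϵ.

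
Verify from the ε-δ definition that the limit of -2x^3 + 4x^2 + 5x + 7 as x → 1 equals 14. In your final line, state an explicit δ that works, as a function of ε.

Suppose ε > 0. We want δ > 0 such that 0 < |x − 1| < δ implies |(-2x^3 + 4x^2 + 5x + 7) − 14| < ε.
(-2x^3 + 4x^2 + 5x + 7) − 14 = -2x^3 + 4x^2 + 5x - 7 = (x − 1)(-2x^2 + 2x + 7).
So |(-2x^3 + 4x^2 + 5x + 7) − 14| = |x − 1|·|-2x^2 + 2x + 7|.
Require δ ≤ 1. Then |x − 1| < 1 gives |x| < 2, and by the triangle inequality |-2x^2 + 2x + 7| ≤ 2·2^2 + 2·2 + 7 = 19.
Hence |(-2x^3 + 4x^2 + 5x + 7) − 14| ≤ 19|x − 1| < ε provided |x − 1| < ε/19.
Take δ = min(1, ε/19). Then 0 < |x − 1| < δ gives both |x − 1| < 1 and |x − 1| < ε/19, so |(-2x^3 + 4x^2 + 5x + 7) − 14| < ε.

δ = min(1, ε/19)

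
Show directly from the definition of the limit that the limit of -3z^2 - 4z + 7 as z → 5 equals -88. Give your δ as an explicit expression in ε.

δ = min(1, ε/37)

Suppose ε > 0. We want δ > 0 such that 0 < |z − 5| < δ implies |(-3z^2 - 4z + 7) + 88| < ε.
(-3z^2 - 4z + 7) + 88 = -3z^2 - 4z + 95 = (z − 5)(-3z - 19).
So |(-3z^2 - 4z + 7) + 88| = |z − 5|·|-3z - 19|.
Assume first that |z − 5| < 1, so |z| < 6. Then |-3z - 19| ≤ 3·6 + 19 = 37.
Hence |(-3z^2 - 4z + 7) + 88| ≤ 37|z − 5| < ε provided |z − 5| < ε/37.
Choosing δ = min(1, ε/37) ensures both conditions, hence |(-3z^2 - 4z + 7) + 88| < ε.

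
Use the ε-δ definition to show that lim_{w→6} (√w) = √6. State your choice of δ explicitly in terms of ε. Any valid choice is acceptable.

δ = min(6, √6·ε)

Suppose ε > 0. We want δ > 0 such that 0 < |w − 6| < δ implies |√w − √6| < ε.
Rationalise: √w − √6 = (w − 6)/(√w + √6), so |√w − √6| = |w − 6|/(√w + √6).
Restrict δ ≤ 6 so that |w − 6| < 6 forces w > 0, and then √w + √6 > √6.
Hence |√w − √6| < |w − 6|/√6, which is < ε once |w − 6| < √6·ε.
Take δ = min(6, √6·ε). If 0 < |w − 6| < δ then w > 0 and |√w − √6| < |w − 6|/√6 < ε.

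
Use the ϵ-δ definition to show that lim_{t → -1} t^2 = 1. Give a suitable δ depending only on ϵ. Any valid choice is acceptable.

Fix ϵ > 0. We seek δ > 0 with 0 < |t + 1| < δ ⇒ |t^2 − 1| < ϵ.
Factor: t^2 − 1 = (t + 1)(t - 1), so |t^2 − 1| = |t + 1|·|t - 1|.
Impose δ ≤ 1 so that |t| < 2; then |t - 1| ≤ 3.
Hence |t^2 − 1| ≤ 3|t + 1|, which is < ϵ once |t + 1| < ϵ/3.
Take δ = min(1, ϵ/3). If 0 < |t + 1| < δ then both bounds hold and |t^2 − 1| ≤ 3|t + 1| < 3·(ϵ/3) = ϵ.

δ = min(1, ϵ/3)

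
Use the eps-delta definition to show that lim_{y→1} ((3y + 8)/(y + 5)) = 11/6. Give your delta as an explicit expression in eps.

delta = min(3, (18/7)eps)

Fix eps > 0. We want delta > 0 with 0 < |y − 1| < delta ⇒ |(3y + 8)/(y + 5) − (11/6)| < eps.
Combining over a common denominator, (3y + 8)/(y + 5) − (11/6) = [(3y + 8)·6 − 11·(y + 5)] / [6·(y + 5)] = 7(y − 1) / (6(y + 5)).
So |(3y + 8)/(y + 5) − (11/6)| = 7|y − 1| / (6·|y + 5|).
Restrict delta ≤ 3. Then |y − 1| < 3 gives |y + 5| = |(y − 1) + 6| ≥ 6 − 3 = 3.
Hence |(3y + 8)/(y + 5) − (11/6)| < 7|y − 1|/(6·3) = (7/18)|y − 1|, which is < eps once |y − 1| < (18/7)eps.
Take delta = min(3, (18/7)eps). Then 0 < |y − 1| < delta forces both bounds, so |(3y + 8)/(y + 5) − (11/6)| < eps.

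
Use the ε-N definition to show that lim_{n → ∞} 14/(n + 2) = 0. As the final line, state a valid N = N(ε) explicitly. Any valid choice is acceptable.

N = 14/ε

Suppose ε > 0. For n ≥ 1, |14/(n + 2) − 0| = 14/(n + 2) ≤ 14/n.
We need 14/n < ε, i.e. n > 14/ε.
Take N = 14/ε. If n > N then |14/(n + 2)| ≤ 14/n < ε.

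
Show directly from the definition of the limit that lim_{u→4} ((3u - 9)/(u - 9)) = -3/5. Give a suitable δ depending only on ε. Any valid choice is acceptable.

δ = min(5/2, (25/36)ε)

Suppose ε > 0. We want δ > 0 with 0 < |u − 4| < δ ⇒ |(3u - 9)/(u - 9) + 3/5| < ε.
Combining over a common denominator, (3u - 9)/(u - 9) + 3/5 = [(3u - 9)·(-5) − 3·(u - 9)] / [(-5)·(u - 9)] = -18(u − 4) / ((-5)(u - 9)).
So |(3u - 9)/(u - 9) + 3/5| = 18|u − 4| / (5·|u − 9|).
Restrict δ ≤ 5/2. Then |u − 4| < 5/2 gives |u − 9| = |(u − 4) + (-5)| ≥ 5 − 5/2 = 5/2.
Hence |(3u - 9)/(u - 9) + 3/5| < 18|u − 4|/(5·(5/2)) = (36/25)|u − 4|, which is < ε once |u − 4| < (25/36)ε.
Take δ = min(5/2, (25/36)ε). Then 0 < |u − 4| < δ forces both bounds, so |(3u - 9)/(u - 9) + 3/5| < ε.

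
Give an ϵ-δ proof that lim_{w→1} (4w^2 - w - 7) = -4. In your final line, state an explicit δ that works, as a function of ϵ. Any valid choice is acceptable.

δ = min(2, ϵ/15)

Let ϵ > 0 be given. We want δ > 0 such that 0 < |w − 1| < δ implies |(4w^2 - w - 7) + 4| < ϵ.
(4w^2 - w - 7) + 4 = 4w^2 - w - 3 = (w − 1)(4w + 3).
So |(4w^2 - w - 7) + 4| = |w − 1|·|4w + 3|.
Assume first that |w − 1| < 2, so |w| < 3. Then |4w + 3| ≤ 4·3 + 3 = 15.
Hence |(4w^2 - w - 7) + 4| ≤ 15|w − 1| < ϵ provided |w − 1| < ϵ/15.
Choosing δ = min(2, ϵ/15) ensures both conditions, hence |(4w^2 - w - 7) + 4| < ϵ.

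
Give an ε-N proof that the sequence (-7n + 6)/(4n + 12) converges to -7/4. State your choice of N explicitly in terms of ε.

N = (27/4)/ε

Let ε > 0. For n ≥ 1, |(-7n + 6)/(4n + 12) + 7/4| = |108|/(4(4n + 12)) = 108/(4(4n + 12)).
Since 4n + 12 ≥ 4n for n ≥ 1, this is ≤ 108/(4·4n) = (27/4)/n.
So |(-7n + 6)/(4n + 12) + 7/4| < ε whenever n > (27/4)/ε.
Take N = (27/4)/ε. If n > N then |(-7n + 6)/(4n + 12) + 7/4| ≤ (27/4)/n < ε.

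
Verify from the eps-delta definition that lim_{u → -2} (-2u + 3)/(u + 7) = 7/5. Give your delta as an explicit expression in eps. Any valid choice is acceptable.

delta = min(5/2, (25/34)eps)

Fix eps > 0. We want delta > 0 with 0 < |u + 2| < delta ⇒ |(-2u + 3)/(u + 7) − (7/5)| < eps.
Combining over a common denominator, (-2u + 3)/(u + 7) − (7/5) = [(-2u + 3)·5 − 7·(u + 7)] / [5·(u + 7)] = -17(u + 2) / (5(u + 7)).
So |(-2u + 3)/(u + 7) − (7/5)| = 17|u + 2| / (5·|u + 7|).
Restrict delta ≤ 5/2. Then |u + 2| < 5/2 gives |u + 7| = |(u + 2) + 5| ≥ 5 − 5/2 = 5/2.
Hence |(-2u + 3)/(u + 7) − (7/5)| < 17|u + 2|/(5·(5/2)) = (34/25)|u + 2|, which is < eps once |u + 2| < (25/34)eps.
Take delta = min(5/2, (25/34)eps). Then 0 < |u + 2| < delta forces both bounds, so |(-2u + 3)/(u + 7) − (7/5)| < eps.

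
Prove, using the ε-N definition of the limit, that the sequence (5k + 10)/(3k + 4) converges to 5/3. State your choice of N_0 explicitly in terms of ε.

N_0 = (10/9)/ε

Fix ε > 0. For k ≥ 1, |(5k + 10)/(3k + 4) − (5/3)| = |10|/(3(3k + 4)) = 10/(3(3k + 4)).
Since 3k + 4 ≥ 3k for k ≥ 1, this is ≤ 10/(3·3k) = (10/9)/k.
So |(5k + 10)/(3k + 4) − (5/3)| < ε whenever k > (10/9)/ε.
Take N_0 = (10/9)/ε. If k > N_0 then |(5k + 10)/(3k + 4) − (5/3)| ≤ (10/9)/k < ε.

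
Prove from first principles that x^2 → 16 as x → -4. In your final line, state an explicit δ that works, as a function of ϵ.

Fix ϵ > 0. We seek δ > 0 with 0 < |x + 4| < δ ⇒ |x^2 − 16| < ϵ.
Factor: x^2 − 16 = (x + 4)(x - 4), so |x^2 − 16| = |x + 4|·|x - 4|.
Impose δ ≤ 1 so that |x| < 5; then |x - 4| ≤ 9.
Hence |x^2 − 16| ≤ 9|x + 4|, which is < ϵ once |x + 4| < ϵ/9.
Take δ = min(1, ϵ/9). If 0 < |x + 4| < δ then both bounds hold and |x^2 − 16| ≤ 9|x + 4| < 9·(ϵ/9) = ϵ.

δ = min(1, ϵ/9)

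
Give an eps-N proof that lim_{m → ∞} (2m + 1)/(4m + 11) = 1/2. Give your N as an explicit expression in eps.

N = (9/8)/eps

Let eps > 0. For m ≥ 1, |(2m + 1)/(4m + 11) − (1/2)| = |-18|/(4(4m + 11)) = 18/(4(4m + 11)).
Since 4m + 11 ≥ 4m for m ≥ 1, this is ≤ 18/(4·4m) = (9/8)/m.
So |(2m + 1)/(4m + 11) − (1/2)| < eps whenever m > (9/8)/eps.
Take N = (9/8)/eps. If m > N then |(2m + 1)/(4m + 11) − (1/2)| ≤ (9/8)/m < eps.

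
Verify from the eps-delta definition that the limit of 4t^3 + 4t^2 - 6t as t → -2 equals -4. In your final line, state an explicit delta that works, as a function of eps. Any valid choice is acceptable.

delta = min(1, eps/50)

Let eps > 0. We want delta > 0 such that 0 < |t + 2| < delta implies |(4t^3 + 4t^2 - 6t) + 4| < eps.
(4t^3 + 4t^2 - 6t) + 4 = 4t^3 + 4t^2 - 6t + 4 = (t + 2)(4t^2 - 4t + 2).
So |(4t^3 + 4t^2 - 6t) + 4| = |t + 2|·|4t^2 - 4t + 2|.
Require delta ≤ 1. Then |t + 2| < 1 gives |t| < 3, and by the triangle inequality |4t^2 - 4t + 2| ≤ 4·3^2 + 4·3 + 2 = 50.
Hence |(4t^3 + 4t^2 - 6t) + 4| ≤ 50|t + 2| < eps provided |t + 2| < eps/50.
Choosing delta = min(1, eps/50) ensures both conditions, hence |(4t^3 + 4t^2 - 6t) + 4| < eps.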